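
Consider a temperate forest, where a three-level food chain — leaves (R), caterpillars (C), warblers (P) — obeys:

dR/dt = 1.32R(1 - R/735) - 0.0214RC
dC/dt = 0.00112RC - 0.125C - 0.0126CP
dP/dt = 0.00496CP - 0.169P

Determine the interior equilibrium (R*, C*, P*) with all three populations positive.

R* ≈ 329, C* ≈ 34.1, P* ≈ 19.3

From dP/dt = 0: 0.00496C* = 0.169, so C* = 34.1.
From dR/dt = 0: 1.32(1 - R*/735) = 0.0214·34.1, giving R* = 735·(1 - 0.552) = 329.
From dC/dt = 0: 0.00112·329 - 0.125 = 0.0126P*, so P* = 0.243/0.0126 = 19.3.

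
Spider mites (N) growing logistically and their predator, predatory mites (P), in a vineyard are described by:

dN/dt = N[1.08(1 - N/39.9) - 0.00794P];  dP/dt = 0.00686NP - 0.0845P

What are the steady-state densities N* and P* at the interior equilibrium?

From dP/dt = 0 with P > 0: 0.00686N* = 0.0845, so N* = 12.3.
Substitute into dN/dt = 0: 1.08(1 - 12.3/39.9) = 0.00794P*.
The bracket is 0.691, giving P* = 0.747/0.00794 = 94.

N* ≈ 12.3, P* ≈ 94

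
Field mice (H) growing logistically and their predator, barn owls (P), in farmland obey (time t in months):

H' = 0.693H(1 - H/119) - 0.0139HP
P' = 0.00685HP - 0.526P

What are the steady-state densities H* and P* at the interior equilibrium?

H* ≈ 76.8, P* ≈ 17.7

From dP/dt = 0 with P > 0: 0.00685H* = 0.526, so H* = 76.8.
Substitute into dH/dt = 0: 0.693(1 - 76.8/119) = 0.0139P*.
The bracket is 0.355, giving P* = 0.246/0.0139 = 17.7.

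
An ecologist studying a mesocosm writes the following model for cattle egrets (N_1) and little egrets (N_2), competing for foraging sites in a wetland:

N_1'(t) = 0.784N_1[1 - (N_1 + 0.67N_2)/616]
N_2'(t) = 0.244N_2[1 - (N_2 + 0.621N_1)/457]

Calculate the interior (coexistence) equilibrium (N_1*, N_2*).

Setting both brackets to zero gives the nullclines N_1 + 0.67N_2 = 616 and 0.621N_1 + N_2 = 457.
Substituting N_2 = 457 - 0.621N_1 into the first: N_1(1 - 0.67·0.621) = 616 - 0.67·457.
So N_1* = 310/0.584 = 531, and then N_2* = 457 - 0.621·531 = 128.

N_1* ≈ 531, N_2* ≈ 128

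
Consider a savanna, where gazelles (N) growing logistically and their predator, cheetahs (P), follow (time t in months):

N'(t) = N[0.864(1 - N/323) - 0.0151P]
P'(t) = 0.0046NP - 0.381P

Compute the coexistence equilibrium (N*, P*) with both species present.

From dP/dt = 0 with P > 0: 0.0046N* = 0.381, so N* = 82.8.
Substitute into dN/dt = 0: 0.864(1 - 82.8/323) = 0.0151P*.
The bracket is 0.744, giving P* = 0.642/0.0151 = 42.5.

N* ≈ 82.8, P* ≈ 42.5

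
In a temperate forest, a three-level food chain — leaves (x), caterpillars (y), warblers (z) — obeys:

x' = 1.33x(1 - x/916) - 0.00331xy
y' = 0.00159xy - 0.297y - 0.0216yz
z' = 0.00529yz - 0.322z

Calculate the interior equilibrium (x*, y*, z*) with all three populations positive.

From dz/dt = 0: 0.00529y* = 0.322, so y* = 60.9.
From dx/dt = 0: 1.33(1 - x*/916) = 0.00331·60.9, giving x* = 916·(1 - 0.151) = 777.
From dy/dt = 0: 0.00159·777 - 0.297 = 0.0216z*, so z* = 0.939/0.0216 = 43.5.

x* ≈ 777, y* ≈ 60.9, z* ≈ 43.5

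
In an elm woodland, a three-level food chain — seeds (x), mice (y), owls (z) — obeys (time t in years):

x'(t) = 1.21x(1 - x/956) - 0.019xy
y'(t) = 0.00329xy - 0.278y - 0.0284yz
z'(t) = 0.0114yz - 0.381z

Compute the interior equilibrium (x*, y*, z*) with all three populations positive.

x* ≈ 454, y* ≈ 33.4, z* ≈ 42.8

From dz/dt = 0: 0.0114y* = 0.381, so y* = 33.4.
From dx/dt = 0: 1.21(1 - x*/956) = 0.019·33.4, giving x* = 956·(1 - 0.525) = 454.
From dy/dt = 0: 0.00329·454 - 0.278 = 0.0284z*, so z* = 1.22/0.0284 = 42.8.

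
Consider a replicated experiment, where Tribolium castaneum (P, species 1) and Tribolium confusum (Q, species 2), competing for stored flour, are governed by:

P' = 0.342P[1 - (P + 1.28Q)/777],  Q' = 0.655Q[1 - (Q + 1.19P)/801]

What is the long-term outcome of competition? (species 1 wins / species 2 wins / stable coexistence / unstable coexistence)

Compare the nullcline intercepts: K1/α12 = 777/1.28 = 607 < K2 = 801; K2/α21 = 801/1.19 = 673 < K1 = 777.
Since both are reversed, neither can invade when rare; the interior point is a saddle.

unstable coexistence (outcome depends on initial conditions)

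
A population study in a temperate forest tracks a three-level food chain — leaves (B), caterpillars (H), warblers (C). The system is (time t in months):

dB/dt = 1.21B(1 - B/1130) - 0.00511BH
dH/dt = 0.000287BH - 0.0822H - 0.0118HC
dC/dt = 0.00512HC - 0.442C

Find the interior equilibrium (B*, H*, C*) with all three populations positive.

B* ≈ 718, H* ≈ 86.3, C* ≈ 10.5

From dC/dt = 0: 0.00512H* = 0.442, so H* = 86.3.
From dB/dt = 0: 1.21(1 - B*/1130) = 0.00511·86.3, giving B* = 1130·(1 - 0.365) = 718.
From dH/dt = 0: 0.000287·718 - 0.0822 = 0.0118C*, so C* = 0.124/0.0118 = 10.5.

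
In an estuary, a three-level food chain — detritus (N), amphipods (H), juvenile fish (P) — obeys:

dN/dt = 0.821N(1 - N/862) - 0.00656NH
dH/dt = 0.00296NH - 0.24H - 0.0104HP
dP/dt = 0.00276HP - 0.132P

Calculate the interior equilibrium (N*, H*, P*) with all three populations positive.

N* ≈ 533, H* ≈ 47.8, P* ≈ 129

From dP/dt = 0: 0.00276H* = 0.132, so H* = 47.8.
From dN/dt = 0: 0.821(1 - N*/862) = 0.00656·47.8, giving N* = 862·(1 - 0.382) = 533.
From dH/dt = 0: 0.00296·533 - 0.24 = 0.0104P*, so P* = 1.34/0.0104 = 129.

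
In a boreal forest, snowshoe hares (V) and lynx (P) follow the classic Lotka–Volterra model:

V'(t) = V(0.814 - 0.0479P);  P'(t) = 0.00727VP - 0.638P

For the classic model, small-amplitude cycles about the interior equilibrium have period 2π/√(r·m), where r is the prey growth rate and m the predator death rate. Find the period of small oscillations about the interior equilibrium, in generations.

Here r = 0.814 and m = 0.638, so r·m = 0.519.
ω = √0.519 = 0.721 per generation, hence T = 2π/ω ≈ 8.72 generations.

T ≈ 8.72 generations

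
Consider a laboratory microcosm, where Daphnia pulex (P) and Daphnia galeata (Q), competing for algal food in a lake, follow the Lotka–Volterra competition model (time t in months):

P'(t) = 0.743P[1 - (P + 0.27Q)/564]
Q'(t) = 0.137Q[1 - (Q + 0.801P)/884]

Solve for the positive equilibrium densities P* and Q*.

Setting both brackets to zero gives the nullclines P + 0.27Q = 564 and 0.801P + Q = 884.
Substituting Q = 884 - 0.801P into the first: P(1 - 0.27·0.801) = 564 - 0.27·884.
So P* = 325/0.784 = 415, and then Q* = 884 - 0.801·415 = 552.

P* ≈ 415, Q* ≈ 552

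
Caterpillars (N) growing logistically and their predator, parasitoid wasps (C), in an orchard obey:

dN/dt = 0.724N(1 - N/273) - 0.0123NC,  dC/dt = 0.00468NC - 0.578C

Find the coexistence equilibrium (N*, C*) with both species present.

From dC/dt = 0 with C > 0: 0.00468N* = 0.578, so N* = 124.
Substitute into dN/dt = 0: 0.724(1 - 124/273) = 0.0123C*.
The bracket is 0.548, giving C* = 0.396/0.0123 = 32.2.

N* ≈ 124, C* ≈ 32.2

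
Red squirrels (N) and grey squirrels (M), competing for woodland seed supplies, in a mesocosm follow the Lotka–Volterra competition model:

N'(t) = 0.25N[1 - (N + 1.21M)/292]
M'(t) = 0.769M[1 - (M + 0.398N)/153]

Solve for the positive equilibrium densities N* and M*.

N* ≈ 206, M* ≈ 71

Setting both brackets to zero gives the nullclines N + 1.21M = 292 and 0.398N + M = 153.
Substituting M = 153 - 0.398N into the first: N(1 - 1.21·0.398) = 292 - 1.21·153.
So N* = 107/0.518 = 206, and then M* = 153 - 0.398·206 = 71.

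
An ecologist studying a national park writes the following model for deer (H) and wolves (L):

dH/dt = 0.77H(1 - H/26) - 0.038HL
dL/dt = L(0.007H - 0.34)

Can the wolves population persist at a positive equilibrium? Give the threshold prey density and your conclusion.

The predator equation gives dL/dt > 0 only when H > 0.34/0.007 = 48.6.
Without the predator, H → K = 26. Since 26 < 48.6, the predator cannot invade.

Threshold H = 48.6; K < 48.6, so no, the predator goes extinct.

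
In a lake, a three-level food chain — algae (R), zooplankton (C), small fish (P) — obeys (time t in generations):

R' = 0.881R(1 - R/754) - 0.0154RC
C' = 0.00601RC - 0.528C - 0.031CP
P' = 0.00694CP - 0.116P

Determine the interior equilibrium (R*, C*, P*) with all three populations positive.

From dP/dt = 0: 0.00694C* = 0.116, so C* = 16.7.
From dR/dt = 0: 0.881(1 - R*/754) = 0.0154·16.7, giving R* = 754·(1 - 0.292) = 534.
From dC/dt = 0: 0.00601·534 - 0.528 = 0.031P*, so P* = 2.68/0.031 = 86.4.

R* ≈ 534, C* ≈ 16.7, P* ≈ 86.4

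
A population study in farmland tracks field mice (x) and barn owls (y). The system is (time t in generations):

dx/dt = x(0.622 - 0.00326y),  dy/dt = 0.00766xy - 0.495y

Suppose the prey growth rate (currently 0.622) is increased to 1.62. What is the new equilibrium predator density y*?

y* ≈ 497

At the interior fixed point, setting dx/dt = 0 with x > 0 fixes y* = (prey growth rate)/(xy coefficient) — independent of the other coefficients.
With the change, y* = 1.62/0.00326 = 497; it rises from 191.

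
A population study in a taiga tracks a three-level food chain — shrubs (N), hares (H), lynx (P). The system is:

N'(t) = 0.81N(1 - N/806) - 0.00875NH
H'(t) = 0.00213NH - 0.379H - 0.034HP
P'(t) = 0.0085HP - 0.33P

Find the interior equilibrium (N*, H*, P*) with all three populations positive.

From dP/dt = 0: 0.0085H* = 0.33, so H* = 38.8.
From dN/dt = 0: 0.81(1 - N*/806) = 0.00875·38.8, giving N* = 806·(1 - 0.419) = 468.
From dH/dt = 0: 0.00213·468 - 0.379 = 0.034P*, so P* = 0.618/0.034 = 18.2.

N* ≈ 468, H* ≈ 38.8, P* ≈ 18.2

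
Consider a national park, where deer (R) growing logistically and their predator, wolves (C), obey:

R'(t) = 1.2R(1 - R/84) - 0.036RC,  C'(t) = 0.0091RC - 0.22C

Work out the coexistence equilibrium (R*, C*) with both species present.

R* ≈ 24.2, C* ≈ 23.7

From dC/dt = 0 with C > 0: 0.0091R* = 0.22, so R* = 24.2.
Substitute into dR/dt = 0: 1.2(1 - 24.2/84) = 0.036C*.
The bracket is 0.712, giving C* = 0.855/0.036 = 23.7.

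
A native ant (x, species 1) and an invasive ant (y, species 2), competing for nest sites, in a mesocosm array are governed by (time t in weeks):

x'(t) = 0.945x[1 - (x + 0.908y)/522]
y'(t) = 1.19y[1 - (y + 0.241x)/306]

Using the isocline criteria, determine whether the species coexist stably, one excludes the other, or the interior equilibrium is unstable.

Compare the nullcline intercepts: K1/α12 = 522/0.908 = 575 > K2 = 306; K2/α21 = 306/0.241 = 1270 > K1 = 522.
Since both inequalities hold, each species can invade when rare, so the interior equilibrium is stable.

stable coexistence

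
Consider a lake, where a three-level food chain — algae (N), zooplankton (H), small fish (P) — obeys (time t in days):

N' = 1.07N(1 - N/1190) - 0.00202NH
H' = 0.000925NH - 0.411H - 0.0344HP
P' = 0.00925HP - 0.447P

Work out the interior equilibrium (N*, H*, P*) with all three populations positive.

N* ≈ 1080, H* ≈ 48.3, P* ≈ 17.1

From dP/dt = 0: 0.00925H* = 0.447, so H* = 48.3.
From dN/dt = 0: 1.07(1 - N*/1190) = 0.00202·48.3, giving N* = 1190·(1 - 0.0912) = 1080.
From dH/dt = 0: 0.000925·1080 - 0.411 = 0.0344P*, so P* = 0.589/0.0344 = 17.1.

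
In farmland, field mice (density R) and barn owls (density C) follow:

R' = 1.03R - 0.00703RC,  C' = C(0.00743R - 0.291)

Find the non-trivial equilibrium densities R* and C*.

Set dC/dt = 0 with C > 0: 0.00743R - 0.291 = 0, so R* = 0.291/0.00743 = 39.2.
Set dR/dt = 0 with R > 0: 1.03 - 0.00703C = 0, so C* = 1.03/0.00703 = 147.

R* ≈ 39.2, C* ≈ 147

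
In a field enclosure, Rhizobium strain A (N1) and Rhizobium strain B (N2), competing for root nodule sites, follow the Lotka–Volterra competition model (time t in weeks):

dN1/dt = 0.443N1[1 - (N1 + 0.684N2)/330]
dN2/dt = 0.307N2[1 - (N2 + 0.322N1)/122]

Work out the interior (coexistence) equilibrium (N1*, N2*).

Setting both brackets to zero gives the nullclines N1 + 0.684N2 = 330 and 0.322N1 + N2 = 122.
Substituting N2 = 122 - 0.322N1 into the first: N1(1 - 0.684·0.322) = 330 - 0.684·122.
So N1* = 247/0.78 = 316, and then N2* = 122 - 0.322·316 = 20.2.

N1* ≈ 316, N2* ≈ 20.2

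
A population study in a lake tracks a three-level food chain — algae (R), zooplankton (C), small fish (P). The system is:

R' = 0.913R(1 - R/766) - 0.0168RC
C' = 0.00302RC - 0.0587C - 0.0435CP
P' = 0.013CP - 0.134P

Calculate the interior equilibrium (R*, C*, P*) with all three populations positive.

From dP/dt = 0: 0.013C* = 0.134, so C* = 10.3.
From dR/dt = 0: 0.913(1 - R*/766) = 0.0168·10.3, giving R* = 766·(1 - 0.19) = 621.
From dC/dt = 0: 0.00302·621 - 0.0587 = 0.0435P*, so P* = 1.82/0.0435 = 41.7.

R* ≈ 621, C* ≈ 10.3, P* ≈ 41.7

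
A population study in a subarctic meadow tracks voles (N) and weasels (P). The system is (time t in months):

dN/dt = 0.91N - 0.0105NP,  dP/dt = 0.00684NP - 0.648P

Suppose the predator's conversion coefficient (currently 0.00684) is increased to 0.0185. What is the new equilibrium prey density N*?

At the interior fixed point, setting dP/dt = 0 with P > 0 fixes N* = (predator death rate)/(NP coefficient) — independent of the other coefficients.
With the change, N* = 0.648/0.0185 = 35; it falls from 94.7.

N* ≈ 35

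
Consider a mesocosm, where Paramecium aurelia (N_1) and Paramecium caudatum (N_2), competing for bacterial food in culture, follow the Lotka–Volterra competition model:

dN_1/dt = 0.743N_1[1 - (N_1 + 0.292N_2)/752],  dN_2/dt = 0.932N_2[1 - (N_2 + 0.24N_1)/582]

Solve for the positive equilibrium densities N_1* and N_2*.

Setting both brackets to zero gives the nullclines N_1 + 0.292N_2 = 752 and 0.24N_1 + N_2 = 582.
Substituting N_2 = 582 - 0.24N_1 into the first: N_1(1 - 0.292·0.24) = 752 - 0.292·582.
So N_1* = 582/0.93 = 626, and then N_2* = 582 - 0.24·626 = 432.

N_1* ≈ 626, N_2* ≈ 432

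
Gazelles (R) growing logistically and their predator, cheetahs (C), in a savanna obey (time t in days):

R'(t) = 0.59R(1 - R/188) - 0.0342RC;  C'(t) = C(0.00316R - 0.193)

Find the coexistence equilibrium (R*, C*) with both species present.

R* ≈ 61.1, C* ≈ 11.6

From dC/dt = 0 with C > 0: 0.00316R* = 0.193, so R* = 61.1.
Substitute into dR/dt = 0: 0.59(1 - 61.1/188) = 0.0342C*.
The bracket is 0.675, giving C* = 0.398/0.0342 = 11.6.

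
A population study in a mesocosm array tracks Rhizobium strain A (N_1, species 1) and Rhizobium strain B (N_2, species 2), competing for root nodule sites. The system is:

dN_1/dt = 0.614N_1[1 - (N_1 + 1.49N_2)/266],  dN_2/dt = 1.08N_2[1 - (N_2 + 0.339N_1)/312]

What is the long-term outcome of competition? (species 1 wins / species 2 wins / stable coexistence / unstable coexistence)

species 2 excludes species 1

Compare the nullcline intercepts: K1/α12 = 266/1.49 = 179 < K2 = 312; K2/α21 = 312/0.339 = 920 > K1 = 266.
Since the inequalities point opposite ways, species 2 can invade but species 1 cannot.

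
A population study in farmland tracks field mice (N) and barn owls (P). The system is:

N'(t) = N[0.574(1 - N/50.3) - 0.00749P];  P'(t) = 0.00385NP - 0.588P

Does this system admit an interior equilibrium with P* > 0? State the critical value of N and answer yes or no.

Threshold N = 153; K < 153, so no, the predator goes extinct.

The predator equation gives dP/dt > 0 only when N > 0.588/0.00385 = 153.
Without the predator, N → K = 50.3. Since 50.3 < 153, the predator cannot invade.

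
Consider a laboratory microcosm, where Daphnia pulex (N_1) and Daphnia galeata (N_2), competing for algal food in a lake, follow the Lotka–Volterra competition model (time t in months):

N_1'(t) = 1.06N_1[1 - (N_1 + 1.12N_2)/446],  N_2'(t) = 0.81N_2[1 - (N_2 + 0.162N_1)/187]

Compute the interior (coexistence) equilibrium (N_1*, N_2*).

N_1* ≈ 289, N_2* ≈ 140

Setting both brackets to zero gives the nullclines N_1 + 1.12N_2 = 446 and 0.162N_1 + N_2 = 187.
Substituting N_2 = 187 - 0.162N_1 into the first: N_1(1 - 1.12·0.162) = 446 - 1.12·187.
So N_1* = 237/0.819 = 289, and then N_2* = 187 - 0.162·289 = 140.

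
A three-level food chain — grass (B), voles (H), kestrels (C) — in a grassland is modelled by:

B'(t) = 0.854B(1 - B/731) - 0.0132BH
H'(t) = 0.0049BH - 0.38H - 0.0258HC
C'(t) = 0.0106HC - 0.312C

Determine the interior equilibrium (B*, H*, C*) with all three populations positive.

From dC/dt = 0: 0.0106H* = 0.312, so H* = 29.4.
From dB/dt = 0: 0.854(1 - B*/731) = 0.0132·29.4, giving B* = 731·(1 - 0.455) = 398.
From dH/dt = 0: 0.0049·398 - 0.38 = 0.0258C*, so C* = 1.57/0.0258 = 60.9.

B* ≈ 398, H* ≈ 29.4, C* ≈ 60.9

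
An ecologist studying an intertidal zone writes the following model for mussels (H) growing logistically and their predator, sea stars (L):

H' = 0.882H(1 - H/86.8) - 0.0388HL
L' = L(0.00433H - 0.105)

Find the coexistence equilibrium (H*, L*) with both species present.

H* ≈ 24.2, L* ≈ 16.4

From dL/dt = 0 with L > 0: 0.00433H* = 0.105, so H* = 24.2.
Substitute into dH/dt = 0: 0.882(1 - 24.2/86.8) = 0.0388L*.
The bracket is 0.721, giving L* = 0.636/0.0388 = 16.4.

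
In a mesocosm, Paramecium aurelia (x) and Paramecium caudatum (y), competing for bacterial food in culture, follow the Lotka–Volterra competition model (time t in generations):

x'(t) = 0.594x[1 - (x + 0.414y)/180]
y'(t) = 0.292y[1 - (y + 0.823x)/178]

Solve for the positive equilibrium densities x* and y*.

x* ≈ 161, y* ≈ 45.3

Setting both brackets to zero gives the nullclines x + 0.414y = 180 and 0.823x + y = 178.
Substituting y = 178 - 0.823x into the first: x(1 - 0.414·0.823) = 180 - 0.414·178.
So x* = 106/0.659 = 161, and then y* = 178 - 0.823·161 = 45.3.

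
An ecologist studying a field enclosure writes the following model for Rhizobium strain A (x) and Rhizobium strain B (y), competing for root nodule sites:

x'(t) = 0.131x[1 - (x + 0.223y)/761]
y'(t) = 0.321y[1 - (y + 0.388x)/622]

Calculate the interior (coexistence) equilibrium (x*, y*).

Setting both brackets to zero gives the nullclines x + 0.223y = 761 and 0.388x + y = 622.
Substituting y = 622 - 0.388x into the first: x(1 - 0.223·0.388) = 761 - 0.223·622.
So x* = 622/0.913 = 681, and then y* = 622 - 0.388·681 = 358.

x* ≈ 681, y* ≈ 358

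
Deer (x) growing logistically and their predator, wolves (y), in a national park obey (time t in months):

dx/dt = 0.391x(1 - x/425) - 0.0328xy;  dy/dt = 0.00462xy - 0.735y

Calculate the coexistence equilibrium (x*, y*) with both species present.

From dy/dt = 0 with y > 0: 0.00462x* = 0.735, so x* = 159.
Substitute into dx/dt = 0: 0.391(1 - 159/425) = 0.0328y*.
The bracket is 0.626, giving y* = 0.245/0.0328 = 7.46.

x* ≈ 159, y* ≈ 7.46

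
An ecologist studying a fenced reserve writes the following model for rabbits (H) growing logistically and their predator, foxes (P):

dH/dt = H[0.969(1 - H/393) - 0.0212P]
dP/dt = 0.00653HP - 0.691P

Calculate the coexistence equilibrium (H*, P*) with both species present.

From dP/dt = 0 with P > 0: 0.00653H* = 0.691, so H* = 106.
Substitute into dH/dt = 0: 0.969(1 - 106/393) = 0.0212P*.
The bracket is 0.731, giving P* = 0.708/0.0212 = 33.4.

H* ≈ 106, P* ≈ 33.4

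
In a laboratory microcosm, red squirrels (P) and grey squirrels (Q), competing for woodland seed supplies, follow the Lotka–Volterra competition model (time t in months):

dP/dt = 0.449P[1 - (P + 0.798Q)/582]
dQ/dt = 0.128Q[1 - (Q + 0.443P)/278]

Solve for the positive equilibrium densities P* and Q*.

P* ≈ 557, Q* ≈ 31.2

Setting both brackets to zero gives the nullclines P + 0.798Q = 582 and 0.443P + Q = 278.
Substituting Q = 278 - 0.443P into the first: P(1 - 0.798·0.443) = 582 - 0.798·278.
So P* = 360/0.646 = 557, and then Q* = 278 - 0.443·557 = 31.2.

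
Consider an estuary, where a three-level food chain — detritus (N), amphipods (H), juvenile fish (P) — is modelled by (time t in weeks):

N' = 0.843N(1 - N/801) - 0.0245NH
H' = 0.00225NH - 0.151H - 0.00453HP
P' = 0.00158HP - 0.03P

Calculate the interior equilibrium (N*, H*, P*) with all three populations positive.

From dP/dt = 0: 0.00158H* = 0.03, so H* = 19.
From dN/dt = 0: 0.843(1 - N*/801) = 0.0245·19, giving N* = 801·(1 - 0.552) = 359.
From dH/dt = 0: 0.00225·359 - 0.151 = 0.00453P*, so P* = 0.657/0.00453 = 145.

N* ≈ 359, H* ≈ 19, P* ≈ 145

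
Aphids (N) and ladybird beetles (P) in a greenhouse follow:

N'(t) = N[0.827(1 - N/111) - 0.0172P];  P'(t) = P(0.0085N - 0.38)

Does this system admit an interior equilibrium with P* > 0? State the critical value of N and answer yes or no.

Threshold N = 44.7; K > 44.7, so yes, the predator persists.

The predator equation gives dP/dt > 0 only when N > 0.38/0.0085 = 44.7.
Without the predator, N → K = 111. Since 111 > 44.7, the predator can invade and persist.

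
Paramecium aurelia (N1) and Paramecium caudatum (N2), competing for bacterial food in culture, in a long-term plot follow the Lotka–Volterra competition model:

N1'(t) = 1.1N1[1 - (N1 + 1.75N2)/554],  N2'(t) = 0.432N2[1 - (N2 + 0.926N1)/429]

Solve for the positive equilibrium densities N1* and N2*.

Setting both brackets to zero gives the nullclines N1 + 1.75N2 = 554 and 0.926N1 + N2 = 429.
Substituting N2 = 429 - 0.926N1 into the first: N1(1 - 1.75·0.926) = 554 - 1.75·429.
So N1* = -197/-0.621 = 317, and then N2* = 429 - 0.926·317 = 135.

N1* ≈ 317, N2* ≈ 135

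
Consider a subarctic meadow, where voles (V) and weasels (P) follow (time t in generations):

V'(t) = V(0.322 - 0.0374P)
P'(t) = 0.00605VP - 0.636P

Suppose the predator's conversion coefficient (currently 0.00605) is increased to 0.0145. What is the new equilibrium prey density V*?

V* ≈ 43.9

At the interior fixed point, setting dP/dt = 0 with P > 0 fixes V* = (predator death rate)/(VP coefficient) — independent of the other coefficients.
With the change, V* = 0.636/0.0145 = 43.9; it falls from 105.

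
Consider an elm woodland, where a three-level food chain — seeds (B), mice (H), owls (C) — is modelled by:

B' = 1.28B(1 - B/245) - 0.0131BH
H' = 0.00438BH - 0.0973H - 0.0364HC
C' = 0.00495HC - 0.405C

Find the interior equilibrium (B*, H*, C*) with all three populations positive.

B* ≈ 39.8, H* ≈ 81.8, C* ≈ 2.12

From dC/dt = 0: 0.00495H* = 0.405, so H* = 81.8.
From dB/dt = 0: 1.28(1 - B*/245) = 0.0131·81.8, giving B* = 245·(1 - 0.837) = 39.8.
From dH/dt = 0: 0.00438·39.8 - 0.0973 = 0.0364C*, so C* = 0.0772/0.0364 = 2.12.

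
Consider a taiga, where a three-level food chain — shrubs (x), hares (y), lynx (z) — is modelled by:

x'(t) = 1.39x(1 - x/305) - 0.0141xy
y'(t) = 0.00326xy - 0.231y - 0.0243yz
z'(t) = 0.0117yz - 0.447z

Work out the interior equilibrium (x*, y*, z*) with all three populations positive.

x* ≈ 187, y* ≈ 38.2, z* ≈ 15.6

From dz/dt = 0: 0.0117y* = 0.447, so y* = 38.2.
From dx/dt = 0: 1.39(1 - x*/305) = 0.0141·38.2, giving x* = 305·(1 - 0.388) = 187.
From dy/dt = 0: 0.00326·187 - 0.231 = 0.0243z*, so z* = 0.378/0.0243 = 15.6.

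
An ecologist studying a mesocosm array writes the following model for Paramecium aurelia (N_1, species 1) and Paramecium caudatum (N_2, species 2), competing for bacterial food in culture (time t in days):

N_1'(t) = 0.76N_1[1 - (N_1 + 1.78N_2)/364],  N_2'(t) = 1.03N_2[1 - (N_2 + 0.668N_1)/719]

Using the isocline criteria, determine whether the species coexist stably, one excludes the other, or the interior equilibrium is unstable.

species 2 excludes species 1

Compare the nullcline intercepts: K1/α12 = 364/1.78 = 204 < K2 = 719; K2/α21 = 719/0.668 = 1080 > K1 = 364.
Since the inequalities point opposite ways, species 2 can invade but species 1 cannot.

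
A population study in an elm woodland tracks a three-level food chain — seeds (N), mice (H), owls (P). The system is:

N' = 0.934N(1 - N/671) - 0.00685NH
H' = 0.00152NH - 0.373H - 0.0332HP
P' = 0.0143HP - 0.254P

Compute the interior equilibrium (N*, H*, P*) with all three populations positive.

N* ≈ 584, H* ≈ 17.8, P* ≈ 15.5

From dP/dt = 0: 0.0143H* = 0.254, so H* = 17.8.
From dN/dt = 0: 0.934(1 - N*/671) = 0.00685·17.8, giving N* = 671·(1 - 0.13) = 584.
From dH/dt = 0: 0.00152·584 - 0.373 = 0.0332P*, so P* = 0.514/0.0332 = 15.5.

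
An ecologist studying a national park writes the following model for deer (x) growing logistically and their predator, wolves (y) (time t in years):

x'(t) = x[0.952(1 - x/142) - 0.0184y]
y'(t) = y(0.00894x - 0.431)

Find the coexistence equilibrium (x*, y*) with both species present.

x* ≈ 48.2, y* ≈ 34.2

From dy/dt = 0 with y > 0: 0.00894x* = 0.431, so x* = 48.2.
Substitute into dx/dt = 0: 0.952(1 - 48.2/142) = 0.0184y*.
The bracket is 0.66, giving y* = 0.629/0.0184 = 34.2.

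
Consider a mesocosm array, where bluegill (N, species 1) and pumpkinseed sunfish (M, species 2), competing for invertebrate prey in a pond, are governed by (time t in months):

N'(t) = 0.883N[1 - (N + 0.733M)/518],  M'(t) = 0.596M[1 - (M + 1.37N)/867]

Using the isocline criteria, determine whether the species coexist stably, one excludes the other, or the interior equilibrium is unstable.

Compare the nullcline intercepts: K1/α12 = 518/0.733 = 707 < K2 = 867; K2/α21 = 867/1.37 = 633 > K1 = 518.
Since the inequalities point opposite ways, species 2 can invade but species 1 cannot.

species 2 excludes species 1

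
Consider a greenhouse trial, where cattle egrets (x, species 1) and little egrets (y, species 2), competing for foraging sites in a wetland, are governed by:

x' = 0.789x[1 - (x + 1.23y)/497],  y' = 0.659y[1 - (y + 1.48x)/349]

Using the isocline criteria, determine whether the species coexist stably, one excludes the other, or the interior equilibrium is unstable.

Compare the nullcline intercepts: K1/α12 = 497/1.23 = 404 > K2 = 349; K2/α21 = 349/1.48 = 236 < K1 = 497.
Since the inequalities point opposite ways, species 1 can invade but species 2 cannot.

species 1 excludes species 2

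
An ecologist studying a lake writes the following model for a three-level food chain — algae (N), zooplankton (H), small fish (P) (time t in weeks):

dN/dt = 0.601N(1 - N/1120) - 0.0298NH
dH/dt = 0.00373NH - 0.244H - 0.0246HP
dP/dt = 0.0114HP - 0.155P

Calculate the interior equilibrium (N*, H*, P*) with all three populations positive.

N* ≈ 365, H* ≈ 13.6, P* ≈ 45.4

From dP/dt = 0: 0.0114H* = 0.155, so H* = 13.6.
From dN/dt = 0: 0.601(1 - N*/1120) = 0.0298·13.6, giving N* = 1120·(1 - 0.674) = 365.
From dH/dt = 0: 0.00373·365 - 0.244 = 0.0246P*, so P* = 1.12/0.0246 = 45.4.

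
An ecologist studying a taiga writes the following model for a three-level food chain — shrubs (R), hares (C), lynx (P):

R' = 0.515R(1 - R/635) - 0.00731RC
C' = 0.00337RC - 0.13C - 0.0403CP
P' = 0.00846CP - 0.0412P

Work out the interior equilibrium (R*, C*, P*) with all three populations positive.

From dP/dt = 0: 0.00846C* = 0.0412, so C* = 4.87.
From dR/dt = 0: 0.515(1 - R*/635) = 0.00731·4.87, giving R* = 635·(1 - 0.0691) = 591.
From dC/dt = 0: 0.00337·591 - 0.13 = 0.0403P*, so P* = 1.86/0.0403 = 46.2.

R* ≈ 591, C* ≈ 4.87, P* ≈ 46.2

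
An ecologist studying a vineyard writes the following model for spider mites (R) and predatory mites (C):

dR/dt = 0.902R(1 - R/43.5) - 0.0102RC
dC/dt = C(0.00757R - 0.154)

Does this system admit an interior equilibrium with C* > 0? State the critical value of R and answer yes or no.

Threshold R = 20.3; K > 20.3, so yes, the predator persists.

The predator equation gives dC/dt > 0 only when R > 0.154/0.00757 = 20.3.
Without the predator, R → K = 43.5. Since 43.5 > 20.3, the predator can invade and persist.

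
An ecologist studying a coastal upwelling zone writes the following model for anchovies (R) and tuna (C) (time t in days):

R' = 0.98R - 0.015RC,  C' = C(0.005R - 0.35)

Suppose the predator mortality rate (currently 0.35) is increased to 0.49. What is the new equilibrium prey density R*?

At the interior fixed point, setting dC/dt = 0 with C > 0 fixes R* = (predator death rate)/(RC coefficient) — independent of the other coefficients.
With the change, R* = 0.49/0.005 = 98; it rises from 70.

R* ≈ 98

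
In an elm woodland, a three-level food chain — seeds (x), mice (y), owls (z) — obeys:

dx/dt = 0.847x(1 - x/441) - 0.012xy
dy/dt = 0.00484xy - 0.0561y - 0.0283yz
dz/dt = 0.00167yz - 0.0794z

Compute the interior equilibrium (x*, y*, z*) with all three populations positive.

From dz/dt = 0: 0.00167y* = 0.0794, so y* = 47.5.
From dx/dt = 0: 0.847(1 - x*/441) = 0.012·47.5, giving x* = 441·(1 - 0.674) = 144.
From dy/dt = 0: 0.00484·144 - 0.0561 = 0.0283z*, so z* = 0.641/0.0283 = 22.6.

x* ≈ 144, y* ≈ 47.5, z* ≈ 22.6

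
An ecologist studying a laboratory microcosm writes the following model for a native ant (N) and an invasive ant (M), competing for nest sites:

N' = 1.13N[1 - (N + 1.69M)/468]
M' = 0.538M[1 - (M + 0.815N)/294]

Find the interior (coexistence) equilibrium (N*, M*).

Setting both brackets to zero gives the nullclines N + 1.69M = 468 and 0.815N + M = 294.
Substituting M = 294 - 0.815N into the first: N(1 - 1.69·0.815) = 468 - 1.69·294.
So N* = -28.9/-0.377 = 76.5, and then M* = 294 - 0.815·76.5 = 232.

N* ≈ 76.5, M* ≈ 232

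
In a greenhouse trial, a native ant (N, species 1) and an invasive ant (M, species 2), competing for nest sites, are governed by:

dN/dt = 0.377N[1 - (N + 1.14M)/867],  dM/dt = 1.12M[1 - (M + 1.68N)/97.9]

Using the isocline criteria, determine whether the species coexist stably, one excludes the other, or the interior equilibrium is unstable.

species 1 excludes species 2

Compare the nullcline intercepts: K1/α12 = 867/1.14 = 761 > K2 = 97.9; K2/α21 = 97.9/1.68 = 58.3 < K1 = 867.
Since the inequalities point opposite ways, species 1 can invade but species 2 cannot.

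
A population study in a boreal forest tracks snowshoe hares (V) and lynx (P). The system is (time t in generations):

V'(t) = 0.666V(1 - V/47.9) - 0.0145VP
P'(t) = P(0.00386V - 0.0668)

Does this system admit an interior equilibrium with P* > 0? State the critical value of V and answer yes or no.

The predator equation gives dP/dt > 0 only when V > 0.0668/0.00386 = 17.3.
Without the predator, V → K = 47.9. Since 47.9 > 17.3, the predator can invade and persist.

Threshold V = 17.3; K > 17.3, so yes, the predator persists.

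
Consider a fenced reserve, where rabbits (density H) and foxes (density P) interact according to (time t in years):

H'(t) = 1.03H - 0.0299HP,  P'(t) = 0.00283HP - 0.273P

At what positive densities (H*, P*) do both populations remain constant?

H* ≈ 96.5, P* ≈ 34.4

Set dP/dt = 0 with P > 0: 0.00283H - 0.273 = 0, so H* = 0.273/0.00283 = 96.5.
Set dH/dt = 0 with H > 0: 1.03 - 0.0299P = 0, so P* = 1.03/0.0299 = 34.4.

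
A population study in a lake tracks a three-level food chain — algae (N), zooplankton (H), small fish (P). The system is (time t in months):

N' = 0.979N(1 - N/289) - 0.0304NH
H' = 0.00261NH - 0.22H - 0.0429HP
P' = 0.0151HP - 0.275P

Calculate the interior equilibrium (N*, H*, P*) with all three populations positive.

N* ≈ 126, H* ≈ 18.2, P* ≈ 2.51

From dP/dt = 0: 0.0151H* = 0.275, so H* = 18.2.
From dN/dt = 0: 0.979(1 - N*/289) = 0.0304·18.2, giving N* = 289·(1 - 0.566) = 126.
From dH/dt = 0: 0.00261·126 - 0.22 = 0.0429P*, so P* = 0.108/0.0429 = 2.51.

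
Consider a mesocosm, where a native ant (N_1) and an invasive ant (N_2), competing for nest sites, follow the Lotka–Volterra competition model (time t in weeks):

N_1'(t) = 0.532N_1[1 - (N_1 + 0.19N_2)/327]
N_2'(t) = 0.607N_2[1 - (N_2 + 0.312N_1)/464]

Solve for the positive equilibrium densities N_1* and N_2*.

Setting both brackets to zero gives the nullclines N_1 + 0.19N_2 = 327 and 0.312N_1 + N_2 = 464.
Substituting N_2 = 464 - 0.312N_1 into the first: N_1(1 - 0.19·0.312) = 327 - 0.19·464.
So N_1* = 239/0.941 = 254, and then N_2* = 464 - 0.312·254 = 385.

N_1* ≈ 254, N_2* ≈ 385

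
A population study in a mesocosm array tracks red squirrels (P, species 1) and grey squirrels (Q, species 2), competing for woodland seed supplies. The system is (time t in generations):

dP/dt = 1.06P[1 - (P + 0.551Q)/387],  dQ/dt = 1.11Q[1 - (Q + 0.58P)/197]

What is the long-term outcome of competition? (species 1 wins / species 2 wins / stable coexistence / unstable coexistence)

species 1 excludes species 2

Compare the nullcline intercepts: K1/α12 = 387/0.551 = 702 > K2 = 197; K2/α21 = 197/0.58 = 340 < K1 = 387.
Since the inequalities point opposite ways, species 1 can invade but species 2 cannot.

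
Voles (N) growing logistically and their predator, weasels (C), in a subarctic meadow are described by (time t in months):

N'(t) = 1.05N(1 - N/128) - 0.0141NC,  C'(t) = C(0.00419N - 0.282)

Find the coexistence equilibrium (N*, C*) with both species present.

From dC/dt = 0 with C > 0: 0.00419N* = 0.282, so N* = 67.3.
Substitute into dN/dt = 0: 1.05(1 - 67.3/128) = 0.0141C*.
The bracket is 0.474, giving C* = 0.498/0.0141 = 35.3.

N* ≈ 67.3, C* ≈ 35.3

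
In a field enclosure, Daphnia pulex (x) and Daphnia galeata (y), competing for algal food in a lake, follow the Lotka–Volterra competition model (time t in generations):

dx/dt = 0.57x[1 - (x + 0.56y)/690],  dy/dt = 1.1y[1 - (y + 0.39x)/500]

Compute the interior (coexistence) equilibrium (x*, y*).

Setting both brackets to zero gives the nullclines x + 0.56y = 690 and 0.39x + y = 500.
Substituting y = 500 - 0.39x into the first: x(1 - 0.56·0.39) = 690 - 0.56·500.
So x* = 410/0.782 = 525, and then y* = 500 - 0.39·525 = 295.

x* ≈ 525, y* ≈ 295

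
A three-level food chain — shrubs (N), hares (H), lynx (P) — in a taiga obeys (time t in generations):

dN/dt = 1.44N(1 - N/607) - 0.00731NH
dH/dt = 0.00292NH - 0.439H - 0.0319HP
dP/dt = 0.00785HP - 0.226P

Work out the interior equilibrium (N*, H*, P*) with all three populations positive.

From dP/dt = 0: 0.00785H* = 0.226, so H* = 28.8.
From dN/dt = 0: 1.44(1 - N*/607) = 0.00731·28.8, giving N* = 607·(1 - 0.146) = 518.
From dH/dt = 0: 0.00292·518 - 0.439 = 0.0319P*, so P* = 1.07/0.0319 = 33.7.

N* ≈ 518, H* ≈ 28.8, P* ≈ 33.7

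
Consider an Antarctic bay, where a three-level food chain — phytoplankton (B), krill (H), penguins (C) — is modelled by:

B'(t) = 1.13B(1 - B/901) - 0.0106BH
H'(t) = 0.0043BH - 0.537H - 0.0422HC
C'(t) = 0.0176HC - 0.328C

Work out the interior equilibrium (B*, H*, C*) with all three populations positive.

From dC/dt = 0: 0.0176H* = 0.328, so H* = 18.6.
From dB/dt = 0: 1.13(1 - B*/901) = 0.0106·18.6, giving B* = 901·(1 - 0.175) = 743.
From dH/dt = 0: 0.0043·743 - 0.537 = 0.0422C*, so C* = 2.66/0.0422 = 63.

B* ≈ 743, H* ≈ 18.6, C* ≈ 63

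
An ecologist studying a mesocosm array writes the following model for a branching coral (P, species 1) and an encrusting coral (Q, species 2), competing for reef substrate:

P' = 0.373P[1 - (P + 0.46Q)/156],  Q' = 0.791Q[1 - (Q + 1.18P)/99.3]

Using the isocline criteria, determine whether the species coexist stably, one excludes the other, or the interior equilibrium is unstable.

Compare the nullcline intercepts: K1/α12 = 156/0.46 = 339 > K2 = 99.3; K2/α21 = 99.3/1.18 = 84.2 < K1 = 156.
Since the inequalities point opposite ways, species 1 can invade but species 2 cannot.

species 1 excludes species 2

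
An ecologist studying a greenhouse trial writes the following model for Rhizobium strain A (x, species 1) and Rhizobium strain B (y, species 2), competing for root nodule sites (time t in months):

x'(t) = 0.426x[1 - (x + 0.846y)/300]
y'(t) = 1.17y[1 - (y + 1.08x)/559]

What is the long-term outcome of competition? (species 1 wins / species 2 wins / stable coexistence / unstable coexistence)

Compare the nullcline intercepts: K1/α12 = 300/0.846 = 355 < K2 = 559; K2/α21 = 559/1.08 = 518 > K1 = 300.
Since the inequalities point opposite ways, species 2 can invade but species 1 cannot.

species 2 excludes species 1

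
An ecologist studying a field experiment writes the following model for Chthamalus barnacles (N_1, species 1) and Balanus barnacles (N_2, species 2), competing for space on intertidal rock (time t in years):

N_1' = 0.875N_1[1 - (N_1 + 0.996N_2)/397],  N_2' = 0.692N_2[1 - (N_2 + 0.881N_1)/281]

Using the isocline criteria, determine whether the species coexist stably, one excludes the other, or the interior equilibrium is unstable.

Compare the nullcline intercepts: K1/α12 = 397/0.996 = 399 > K2 = 281; K2/α21 = 281/0.881 = 319 < K1 = 397.
Since the inequalities point opposite ways, species 1 can invade but species 2 cannot.

species 1 excludes species 2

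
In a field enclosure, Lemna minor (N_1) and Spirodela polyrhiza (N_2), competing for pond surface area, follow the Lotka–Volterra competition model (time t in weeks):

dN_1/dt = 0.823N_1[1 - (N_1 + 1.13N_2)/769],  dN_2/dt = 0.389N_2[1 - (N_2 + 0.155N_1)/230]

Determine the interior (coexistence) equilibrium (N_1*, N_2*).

N_1* ≈ 617, N_2* ≈ 134

Setting both brackets to zero gives the nullclines N_1 + 1.13N_2 = 769 and 0.155N_1 + N_2 = 230.
Substituting N_2 = 230 - 0.155N_1 into the first: N_1(1 - 1.13·0.155) = 769 - 1.13·230.
So N_1* = 509/0.825 = 617, and then N_2* = 230 - 0.155·617 = 134.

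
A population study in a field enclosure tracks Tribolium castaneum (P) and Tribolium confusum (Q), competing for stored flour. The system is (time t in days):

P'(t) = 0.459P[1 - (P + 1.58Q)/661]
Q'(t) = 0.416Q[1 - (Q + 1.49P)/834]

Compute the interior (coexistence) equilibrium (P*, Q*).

Setting both brackets to zero gives the nullclines P + 1.58Q = 661 and 1.49P + Q = 834.
Substituting Q = 834 - 1.49P into the first: P(1 - 1.58·1.49) = 661 - 1.58·834.
So P* = -657/-1.35 = 485, and then Q* = 834 - 1.49·485 = 111.

P* ≈ 485, Q* ≈ 111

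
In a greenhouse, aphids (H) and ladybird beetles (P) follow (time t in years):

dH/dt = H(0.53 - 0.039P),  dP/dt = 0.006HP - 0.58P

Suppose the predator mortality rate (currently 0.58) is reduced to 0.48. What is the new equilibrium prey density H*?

H* ≈ 80

At the interior fixed point, setting dP/dt = 0 with P > 0 fixes H* = (predator death rate)/(HP coefficient) — independent of the other coefficients.
With the change, H* = 0.48/0.006 = 80; it falls from 96.7.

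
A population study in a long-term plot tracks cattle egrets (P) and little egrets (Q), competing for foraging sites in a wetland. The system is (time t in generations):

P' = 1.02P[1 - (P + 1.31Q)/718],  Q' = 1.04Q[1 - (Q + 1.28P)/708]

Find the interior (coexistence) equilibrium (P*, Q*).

Setting both brackets to zero gives the nullclines P + 1.31Q = 718 and 1.28P + Q = 708.
Substituting Q = 708 - 1.28P into the first: P(1 - 1.31·1.28) = 718 - 1.31·708.
So P* = -209/-0.677 = 310, and then Q* = 708 - 1.28·310 = 312.

P* ≈ 310, Q* ≈ 312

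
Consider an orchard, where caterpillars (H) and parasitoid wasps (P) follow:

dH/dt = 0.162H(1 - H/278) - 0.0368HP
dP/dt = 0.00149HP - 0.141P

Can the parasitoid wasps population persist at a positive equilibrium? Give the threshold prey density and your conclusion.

Threshold H = 94.6; K > 94.6, so yes, the predator persists.

The predator equation gives dP/dt > 0 only when H > 0.141/0.00149 = 94.6.
Without the predator, H → K = 278. Since 278 > 94.6, the predator can invade and persist.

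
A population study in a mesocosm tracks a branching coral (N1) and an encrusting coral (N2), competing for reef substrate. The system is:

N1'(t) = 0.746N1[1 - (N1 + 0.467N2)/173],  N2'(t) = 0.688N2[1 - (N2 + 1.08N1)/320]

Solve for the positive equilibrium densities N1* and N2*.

N1* ≈ 47.5, N2* ≈ 269

Setting both brackets to zero gives the nullclines N1 + 0.467N2 = 173 and 1.08N1 + N2 = 320.
Substituting N2 = 320 - 1.08N1 into the first: N1(1 - 0.467·1.08) = 173 - 0.467·320.
So N1* = 23.6/0.496 = 47.5, and then N2* = 320 - 1.08·47.5 = 269.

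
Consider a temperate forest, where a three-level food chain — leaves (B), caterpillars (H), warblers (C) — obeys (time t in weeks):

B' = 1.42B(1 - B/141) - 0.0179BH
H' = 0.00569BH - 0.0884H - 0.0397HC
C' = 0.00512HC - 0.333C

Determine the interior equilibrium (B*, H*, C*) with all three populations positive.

B* ≈ 25.4, H* ≈ 65, C* ≈ 1.41

From dC/dt = 0: 0.00512H* = 0.333, so H* = 65.
From dB/dt = 0: 1.42(1 - B*/141) = 0.0179·65, giving B* = 141·(1 - 0.82) = 25.4.
From dH/dt = 0: 0.00569·25.4 - 0.0884 = 0.0397C*, so C* = 0.0561/0.0397 = 1.41.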